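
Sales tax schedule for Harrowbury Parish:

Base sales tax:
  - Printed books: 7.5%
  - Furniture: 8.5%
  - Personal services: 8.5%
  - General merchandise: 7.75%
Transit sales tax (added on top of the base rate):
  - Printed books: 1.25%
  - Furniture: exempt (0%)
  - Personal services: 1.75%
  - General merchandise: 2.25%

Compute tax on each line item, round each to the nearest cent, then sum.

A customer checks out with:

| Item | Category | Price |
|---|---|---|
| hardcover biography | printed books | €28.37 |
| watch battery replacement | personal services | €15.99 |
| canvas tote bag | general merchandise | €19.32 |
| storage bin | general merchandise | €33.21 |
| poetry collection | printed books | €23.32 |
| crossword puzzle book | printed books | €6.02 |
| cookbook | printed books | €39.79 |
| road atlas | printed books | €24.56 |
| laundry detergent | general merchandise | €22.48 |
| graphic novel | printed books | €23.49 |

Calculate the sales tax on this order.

Hardcover biography €28.37: printed books → 7.5% + 1.25% transit = 8.75% → €2.48
Watch battery replacement €15.99: personal services → 8.5% + 1.75% transit = 10.25% → €1.64
Canvas tote bag €19.32: general merchandise → 7.75% + 2.25% transit = 10% → €1.93
Storage bin €33.21: general merchandise → 7.75% + 2.25% transit = 10% → €3.32
Poetry collection €23.32: printed books → 7.5% + 1.25% transit = 8.75% → €2.04
Crossword puzzle book €6.02: printed books → 7.5% + 1.25% transit = 8.75% → €0.53
Cookbook €39.79: printed books → 7.5% + 1.25% transit = 8.75% → €3.48
Road atlas €24.56: printed books → 7.5% + 1.25% transit = 8.75% → €2.15
Laundry detergent €22.48: general merchandise → 7.75% + 2.25% transit = 10% → €2.25
Graphic novel €23.49: printed books → 7.5% + 1.25% transit = 8.75% → €2.06
Total tax = €2.48 + €1.64 + €1.93 + €3.32 + €2.04 + €0.53 + €3.48 + €2.15 + €2.25 + €2.06 = €21.88

€21.88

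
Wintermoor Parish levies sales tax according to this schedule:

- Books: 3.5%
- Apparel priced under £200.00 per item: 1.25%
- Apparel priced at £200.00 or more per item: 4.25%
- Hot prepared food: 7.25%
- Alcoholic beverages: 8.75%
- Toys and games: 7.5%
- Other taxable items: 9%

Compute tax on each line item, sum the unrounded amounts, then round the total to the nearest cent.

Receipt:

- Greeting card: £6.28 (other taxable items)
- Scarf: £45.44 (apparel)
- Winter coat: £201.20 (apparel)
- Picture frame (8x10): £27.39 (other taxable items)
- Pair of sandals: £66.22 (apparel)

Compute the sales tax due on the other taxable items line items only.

£3.03

Greeting card £6.28: other taxable items → 9% → £0.5652
Picture frame (8x10) £27.39: other taxable items → 9% → £2.4651
Tax on other taxable items: unrounded sum = £3.0303 → £3.03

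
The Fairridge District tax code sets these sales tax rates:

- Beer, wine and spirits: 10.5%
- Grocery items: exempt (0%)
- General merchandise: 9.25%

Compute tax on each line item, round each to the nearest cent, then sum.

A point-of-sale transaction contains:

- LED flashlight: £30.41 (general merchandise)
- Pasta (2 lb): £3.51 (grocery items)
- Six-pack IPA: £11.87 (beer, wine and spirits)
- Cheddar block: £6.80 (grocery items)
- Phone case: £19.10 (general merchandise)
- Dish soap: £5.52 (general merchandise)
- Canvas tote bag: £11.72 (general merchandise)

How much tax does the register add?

£7.42

LED flashlight £30.41: general merchandise → 9.25% → £2.81
Pasta (2 lb) £3.51: grocery items → 0% → £0.00
Six-pack IPA £11.87: beer, wine and spirits → 10.5% → £1.25
Cheddar block £6.80: grocery items → 0% → £0.00
Phone case £19.10: general merchandise → 9.25% → £1.77
Dish soap £5.52: general merchandise → 9.25% → £0.51
Canvas tote bag £11.72: general merchandise → 9.25% → £1.08
Total tax = £2.81 + £1.25 + £1.77 + £0.51 + £1.08 = £7.42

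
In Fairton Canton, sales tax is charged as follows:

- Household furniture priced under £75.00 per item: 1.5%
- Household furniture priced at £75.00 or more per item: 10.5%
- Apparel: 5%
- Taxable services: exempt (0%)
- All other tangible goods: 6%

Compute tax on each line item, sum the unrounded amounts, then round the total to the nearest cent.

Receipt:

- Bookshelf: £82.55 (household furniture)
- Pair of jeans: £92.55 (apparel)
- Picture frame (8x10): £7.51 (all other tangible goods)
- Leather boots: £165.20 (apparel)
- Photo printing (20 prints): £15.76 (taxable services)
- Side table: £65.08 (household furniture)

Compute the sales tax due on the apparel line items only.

Pair of jeans £92.55: apparel → 5% → £4.6275
Leather boots £165.20: apparel → 5% → £8.26
Tax on apparel: unrounded sum = £12.8875 → £12.89

£12.89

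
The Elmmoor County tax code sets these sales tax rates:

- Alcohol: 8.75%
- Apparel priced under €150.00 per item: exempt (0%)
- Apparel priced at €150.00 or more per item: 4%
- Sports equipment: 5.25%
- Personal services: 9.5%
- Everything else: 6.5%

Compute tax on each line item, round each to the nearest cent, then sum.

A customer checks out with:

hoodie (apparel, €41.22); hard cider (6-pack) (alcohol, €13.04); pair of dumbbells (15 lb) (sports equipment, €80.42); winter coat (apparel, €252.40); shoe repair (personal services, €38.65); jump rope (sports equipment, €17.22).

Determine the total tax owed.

€20.03

Hoodie €41.22: apparel, under €150.00 → 0% → €0.00
Hard cider (6-pack) €13.04: alcohol → 8.75% → €1.14
Pair of dumbbells (15 lb) €80.42: sports equipment → 5.25% → €4.22
Winter coat €252.40: apparel, €150.00 or more → 4% → €10.10
Shoe repair €38.65: personal services → 9.5% → €3.67
Jump rope €17.22: sports equipment → 5.25% → €0.90
Total tax = €1.14 + €4.22 + €10.10 + €3.67 + €0.90 = €20.03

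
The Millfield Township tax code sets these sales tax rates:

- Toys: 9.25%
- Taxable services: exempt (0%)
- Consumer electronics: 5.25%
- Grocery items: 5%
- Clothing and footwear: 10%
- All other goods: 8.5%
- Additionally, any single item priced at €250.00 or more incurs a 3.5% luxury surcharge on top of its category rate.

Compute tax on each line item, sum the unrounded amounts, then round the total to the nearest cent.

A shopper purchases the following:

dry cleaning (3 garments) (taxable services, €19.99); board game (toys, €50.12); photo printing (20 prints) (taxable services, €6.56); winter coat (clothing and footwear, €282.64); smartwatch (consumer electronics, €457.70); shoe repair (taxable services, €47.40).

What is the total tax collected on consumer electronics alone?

Smartwatch €457.70: consumer electronics → 5.25% + 3.5% surcharge = 8.75% → €40.04875
Tax on consumer electronics: unrounded sum = €40.04875 → €40.05

€40.05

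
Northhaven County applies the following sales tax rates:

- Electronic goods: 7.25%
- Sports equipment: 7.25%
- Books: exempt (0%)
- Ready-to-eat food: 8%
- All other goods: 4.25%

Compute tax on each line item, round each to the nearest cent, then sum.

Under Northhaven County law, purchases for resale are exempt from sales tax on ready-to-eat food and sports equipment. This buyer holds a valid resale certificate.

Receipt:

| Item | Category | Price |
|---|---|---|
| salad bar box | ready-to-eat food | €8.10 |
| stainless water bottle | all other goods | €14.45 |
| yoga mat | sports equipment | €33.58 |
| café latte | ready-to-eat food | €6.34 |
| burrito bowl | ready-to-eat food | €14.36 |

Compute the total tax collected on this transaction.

Salad bar box €8.10: ready-to-eat food, buyer-exempt → 0% → €0.00
Stainless water bottle €14.45: all other goods → 4.25% → €0.61
Yoga mat €33.58: sports equipment, buyer-exempt → 0% → €0.00
Café latte €6.34: ready-to-eat food, buyer-exempt → 0% → €0.00
Burrito bowl €14.36: ready-to-eat food, buyer-exempt → 0% → €0.00
Total tax = €0.61

€0.61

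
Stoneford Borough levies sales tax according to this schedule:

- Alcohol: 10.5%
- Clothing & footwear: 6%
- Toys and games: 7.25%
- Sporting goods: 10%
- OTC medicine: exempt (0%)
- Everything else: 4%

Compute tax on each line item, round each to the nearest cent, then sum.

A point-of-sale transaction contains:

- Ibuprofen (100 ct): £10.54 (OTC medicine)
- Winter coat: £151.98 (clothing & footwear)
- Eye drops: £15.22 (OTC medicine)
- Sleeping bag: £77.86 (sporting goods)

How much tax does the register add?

£16.91

Ibuprofen (100 ct) £10.54: OTC medicine → 0% → £0.00
Winter coat £151.98: clothing & footwear → 6% → £9.12
Eye drops £15.22: OTC medicine → 0% → £0.00
Sleeping bag £77.86: sporting goods → 10% → £7.79
Total tax = £9.12 + £7.79 = £16.91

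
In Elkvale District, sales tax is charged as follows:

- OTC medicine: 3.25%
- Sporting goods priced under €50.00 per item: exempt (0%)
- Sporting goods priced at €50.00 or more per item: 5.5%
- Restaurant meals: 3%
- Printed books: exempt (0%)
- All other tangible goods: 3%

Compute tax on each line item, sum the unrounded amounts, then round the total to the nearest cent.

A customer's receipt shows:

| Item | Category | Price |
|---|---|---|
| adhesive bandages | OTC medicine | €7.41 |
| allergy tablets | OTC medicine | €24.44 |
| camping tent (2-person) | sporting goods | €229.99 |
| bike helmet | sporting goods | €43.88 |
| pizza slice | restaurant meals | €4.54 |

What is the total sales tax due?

€13.82

Adhesive bandages €7.41: OTC medicine → 3.25% → €0.240825
Allergy tablets €24.44: OTC medicine → 3.25% → €0.7943
Camping tent (2-person) €229.99: sporting goods, €50.00 or more → 5.5% → €12.64945
Bike helmet €43.88: sporting goods, under €50.00 → 0% → €0.00
Pizza slice €4.54: restaurant meals → 3% → €0.1362
Unrounded tax sum = €13.820775 → €13.82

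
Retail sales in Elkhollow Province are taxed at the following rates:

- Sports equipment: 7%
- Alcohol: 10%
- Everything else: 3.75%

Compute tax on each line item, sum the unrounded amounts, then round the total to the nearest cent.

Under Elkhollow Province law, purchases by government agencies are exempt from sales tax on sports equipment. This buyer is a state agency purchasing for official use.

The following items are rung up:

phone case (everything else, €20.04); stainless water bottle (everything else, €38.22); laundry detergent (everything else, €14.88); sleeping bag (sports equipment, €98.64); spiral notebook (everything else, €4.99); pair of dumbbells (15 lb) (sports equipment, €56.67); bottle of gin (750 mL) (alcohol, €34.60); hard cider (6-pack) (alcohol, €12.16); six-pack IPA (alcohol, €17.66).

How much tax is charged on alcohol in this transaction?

Bottle of gin (750 mL) €34.60: alcohol → 10% → €3.46
Hard cider (6-pack) €12.16: alcohol → 10% → €1.216
Six-pack IPA €17.66: alcohol → 10% → €1.766
Tax on alcohol: unrounded sum = €6.442 → €6.44

€6.44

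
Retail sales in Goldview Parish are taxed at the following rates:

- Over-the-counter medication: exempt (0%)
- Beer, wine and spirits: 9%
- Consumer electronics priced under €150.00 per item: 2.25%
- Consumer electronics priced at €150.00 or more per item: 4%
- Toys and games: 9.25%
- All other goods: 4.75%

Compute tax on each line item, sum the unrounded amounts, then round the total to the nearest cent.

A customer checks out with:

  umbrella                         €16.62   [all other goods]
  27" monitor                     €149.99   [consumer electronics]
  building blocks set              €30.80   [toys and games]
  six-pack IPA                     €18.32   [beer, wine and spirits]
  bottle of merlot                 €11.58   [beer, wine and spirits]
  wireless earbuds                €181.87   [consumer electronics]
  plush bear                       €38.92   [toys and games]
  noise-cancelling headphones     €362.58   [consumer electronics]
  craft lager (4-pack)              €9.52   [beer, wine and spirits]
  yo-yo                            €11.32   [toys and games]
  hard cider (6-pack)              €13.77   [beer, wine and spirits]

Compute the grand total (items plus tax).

€883.52

Umbrella €16.62: all other goods → 4.75% → €0.78945
27" monitor €149.99: consumer electronics, under €150.00 → 2.25% → €3.374775
Building blocks set €30.80: toys and games → 9.25% → €2.849
Six-pack IPA €18.32: beer, wine and spirits → 9% → €1.6488
Bottle of merlot €11.58: beer, wine and spirits → 9% → €1.0422
Wireless earbuds €181.87: consumer electronics, €150.00 or more → 4% → €7.2748
Plush bear €38.92: toys and games → 9.25% → €3.6001
Noise-cancelling headphones €362.58: consumer electronics, €150.00 or more → 4% → €14.5032
Craft lager (4-pack) €9.52: beer, wine and spirits → 9% → €0.8568
Yo-yo €11.32: toys and games → 9.25% → €1.0471
Hard cider (6-pack) €13.77: beer, wine and spirits → 9% → €1.2393
Subtotal = €845.29; unrounded tax = €38.225525 → €38.23; total due = €883.52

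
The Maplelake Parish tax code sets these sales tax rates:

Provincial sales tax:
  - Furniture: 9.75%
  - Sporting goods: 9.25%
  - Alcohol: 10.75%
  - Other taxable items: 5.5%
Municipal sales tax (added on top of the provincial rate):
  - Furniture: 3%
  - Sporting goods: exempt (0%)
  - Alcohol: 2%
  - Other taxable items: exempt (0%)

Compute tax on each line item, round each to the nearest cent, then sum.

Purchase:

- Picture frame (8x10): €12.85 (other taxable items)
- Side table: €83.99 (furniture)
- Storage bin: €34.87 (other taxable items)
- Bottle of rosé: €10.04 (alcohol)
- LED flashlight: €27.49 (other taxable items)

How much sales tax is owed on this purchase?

Picture frame (8x10) €12.85: other taxable items → 5.5% + 0% municipal = 5.5% → €0.71
Side table €83.99: furniture → 9.75% + 3% municipal = 12.75% → €10.71
Storage bin €34.87: other taxable items → 5.5% + 0% municipal = 5.5% → €1.92
Bottle of rosé €10.04: alcohol → 10.75% + 2% municipal = 12.75% → €1.28
LED flashlight €27.49: other taxable items → 5.5% + 0% municipal = 5.5% → €1.51
Total tax = €0.71 + €10.71 + €1.92 + €1.28 + €1.51 = €16.13

€16.13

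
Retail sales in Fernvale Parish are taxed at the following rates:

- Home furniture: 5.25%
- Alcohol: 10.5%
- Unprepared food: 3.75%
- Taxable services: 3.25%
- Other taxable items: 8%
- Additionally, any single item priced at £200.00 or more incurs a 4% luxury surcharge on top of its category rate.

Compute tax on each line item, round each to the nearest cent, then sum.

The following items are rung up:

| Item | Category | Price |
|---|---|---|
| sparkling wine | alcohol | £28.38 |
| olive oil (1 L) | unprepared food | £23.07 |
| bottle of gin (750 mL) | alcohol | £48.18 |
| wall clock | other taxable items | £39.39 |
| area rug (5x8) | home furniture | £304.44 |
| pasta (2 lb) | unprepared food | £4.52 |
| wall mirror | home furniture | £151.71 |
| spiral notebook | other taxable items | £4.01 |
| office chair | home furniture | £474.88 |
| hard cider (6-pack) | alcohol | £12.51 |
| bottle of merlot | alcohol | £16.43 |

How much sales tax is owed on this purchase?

£95.64

Sparkling wine £28.38: alcohol → 10.5% → £2.98
Olive oil (1 L) £23.07: unprepared food → 3.75% → £0.87
Bottle of gin (750 mL) £48.18: alcohol → 10.5% → £5.06
Wall clock £39.39: other taxable items → 8% → £3.15
Area rug (5x8) £304.44: home furniture → 5.25% + 4% surcharge = 9.25% → £28.16
Pasta (2 lb) £4.52: unprepared food → 3.75% → £0.17
Wall mirror £151.71: home furniture → 5.25% → £7.96
Spiral notebook £4.01: other taxable items → 8% → £0.32
Office chair £474.88: home furniture → 5.25% + 4% surcharge = 9.25% → £43.93
Hard cider (6-pack) £12.51: alcohol → 10.5% → £1.31
Bottle of merlot £16.43: alcohol → 10.5% → £1.73
Total tax = £2.98 + £0.87 + £5.06 + £3.15 + £28.16 + £0.17 + £7.96 + £0.32 + £43.93 + £1.31 + £1.73 = £95.64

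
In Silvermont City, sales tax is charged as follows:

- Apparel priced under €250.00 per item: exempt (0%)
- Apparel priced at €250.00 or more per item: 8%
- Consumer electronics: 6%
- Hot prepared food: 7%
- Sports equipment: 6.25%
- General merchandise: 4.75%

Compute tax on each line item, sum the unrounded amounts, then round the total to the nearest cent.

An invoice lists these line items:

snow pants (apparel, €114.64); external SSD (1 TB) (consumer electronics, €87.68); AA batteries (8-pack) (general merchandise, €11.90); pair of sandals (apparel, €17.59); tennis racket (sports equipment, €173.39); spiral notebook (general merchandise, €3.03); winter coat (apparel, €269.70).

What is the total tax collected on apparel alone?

€21.58

Snow pants €114.64: apparel, under €250.00 → 0% → €0.00
Pair of sandals €17.59: apparel, under €250.00 → 0% → €0.00
Winter coat €269.70: apparel, €250.00 or more → 8% → €21.576
Tax on apparel: unrounded sum = €21.576 → €21.58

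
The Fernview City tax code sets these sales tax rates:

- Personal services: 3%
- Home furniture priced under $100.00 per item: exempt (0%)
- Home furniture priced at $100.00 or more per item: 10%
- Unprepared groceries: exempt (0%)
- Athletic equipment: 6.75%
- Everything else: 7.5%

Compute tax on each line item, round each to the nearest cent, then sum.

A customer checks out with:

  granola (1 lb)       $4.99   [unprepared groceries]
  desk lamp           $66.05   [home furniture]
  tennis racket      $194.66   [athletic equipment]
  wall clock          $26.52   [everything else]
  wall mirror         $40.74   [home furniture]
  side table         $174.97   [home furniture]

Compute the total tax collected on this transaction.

Granola (1 lb) $4.99: unprepared groceries → 0% → $0.00
Desk lamp $66.05: home furniture, under $100.00 → 0% → $0.00
Tennis racket $194.66: athletic equipment → 6.75% → $13.14
Wall clock $26.52: everything else → 7.5% → $1.99
Wall mirror $40.74: home furniture, under $100.00 → 0% → $0.00
Side table $174.97: home furniture, $100.00 or more → 10% → $17.50
Total tax = $13.14 + $1.99 + $17.50 = $32.63

$32.63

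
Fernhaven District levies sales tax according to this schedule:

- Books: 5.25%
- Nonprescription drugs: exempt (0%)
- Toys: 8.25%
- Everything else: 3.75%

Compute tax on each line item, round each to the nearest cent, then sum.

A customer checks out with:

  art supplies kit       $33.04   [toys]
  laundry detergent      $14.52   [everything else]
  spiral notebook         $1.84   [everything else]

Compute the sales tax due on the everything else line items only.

Laundry detergent $14.52: everything else → 3.75% → $0.54
Spiral notebook $1.84: everything else → 3.75% → $0.07
Tax on everything else = $0.54 + $0.07 = $0.61

$0.61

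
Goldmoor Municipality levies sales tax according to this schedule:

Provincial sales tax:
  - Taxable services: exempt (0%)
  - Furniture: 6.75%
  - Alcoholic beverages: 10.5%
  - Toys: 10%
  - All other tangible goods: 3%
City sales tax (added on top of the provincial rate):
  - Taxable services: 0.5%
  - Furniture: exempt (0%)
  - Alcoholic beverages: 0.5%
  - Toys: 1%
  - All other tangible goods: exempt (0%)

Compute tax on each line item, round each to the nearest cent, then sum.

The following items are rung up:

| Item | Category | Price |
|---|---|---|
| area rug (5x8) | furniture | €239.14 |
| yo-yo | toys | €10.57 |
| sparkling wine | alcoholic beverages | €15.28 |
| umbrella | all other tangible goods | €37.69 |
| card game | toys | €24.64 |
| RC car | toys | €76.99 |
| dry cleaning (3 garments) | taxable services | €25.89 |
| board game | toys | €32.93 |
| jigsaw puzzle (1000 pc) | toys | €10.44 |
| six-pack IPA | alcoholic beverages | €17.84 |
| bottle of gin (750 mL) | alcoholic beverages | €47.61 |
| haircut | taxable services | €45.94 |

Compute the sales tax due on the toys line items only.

Yo-yo €10.57: toys → 10% + 1% city = 11% → €1.16
Card game €24.64: toys → 10% + 1% city = 11% → €2.71
RC car €76.99: toys → 10% + 1% city = 11% → €8.47
Board game €32.93: toys → 10% + 1% city = 11% → €3.62
Jigsaw puzzle (1000 pc) €10.44: toys → 10% + 1% city = 11% → €1.15
Tax on toys = €1.16 + €2.71 + €8.47 + €3.62 + €1.15 = €17.11

€17.11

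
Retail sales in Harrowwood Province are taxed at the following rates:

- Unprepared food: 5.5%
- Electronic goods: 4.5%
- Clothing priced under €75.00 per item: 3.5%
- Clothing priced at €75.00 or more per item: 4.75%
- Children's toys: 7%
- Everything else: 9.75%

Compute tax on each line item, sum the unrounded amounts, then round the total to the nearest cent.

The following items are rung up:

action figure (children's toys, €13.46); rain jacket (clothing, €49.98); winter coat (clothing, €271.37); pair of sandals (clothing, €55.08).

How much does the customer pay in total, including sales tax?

€407.40

Action figure €13.46: children's toys → 7% → €0.9422
Rain jacket €49.98: clothing, under €75.00 → 3.5% → €1.7493
Winter coat €271.37: clothing, €75.00 or more → 4.75% → €12.890075
Pair of sandals €55.08: clothing, under €75.00 → 3.5% → €1.9278
Subtotal = €389.89; unrounded tax = €17.509375 → €17.51; total due = €407.40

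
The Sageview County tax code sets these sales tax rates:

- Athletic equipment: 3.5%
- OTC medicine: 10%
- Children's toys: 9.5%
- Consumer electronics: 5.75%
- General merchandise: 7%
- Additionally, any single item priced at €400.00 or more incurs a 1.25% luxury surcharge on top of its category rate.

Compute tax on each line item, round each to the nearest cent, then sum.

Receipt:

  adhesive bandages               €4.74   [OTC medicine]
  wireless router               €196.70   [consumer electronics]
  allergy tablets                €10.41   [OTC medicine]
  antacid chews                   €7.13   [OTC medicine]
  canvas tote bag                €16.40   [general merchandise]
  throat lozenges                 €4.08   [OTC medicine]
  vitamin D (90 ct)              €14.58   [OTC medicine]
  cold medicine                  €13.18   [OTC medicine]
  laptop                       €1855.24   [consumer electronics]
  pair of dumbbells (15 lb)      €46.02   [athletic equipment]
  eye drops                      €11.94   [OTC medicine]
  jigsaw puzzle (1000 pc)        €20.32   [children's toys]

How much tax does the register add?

€152.47

Adhesive bandages €4.74: OTC medicine → 10% → €0.47
Wireless router €196.70: consumer electronics → 5.75% → €11.31
Allergy tablets €10.41: OTC medicine → 10% → €1.04
Antacid chews €7.13: OTC medicine → 10% → €0.71
Canvas tote bag €16.40: general merchandise → 7% → €1.15
Throat lozenges €4.08: OTC medicine → 10% → €0.41
Vitamin D (90 ct) €14.58: OTC medicine → 10% → €1.46
Cold medicine €13.18: OTC medicine → 10% → €1.32
Laptop €1855.24: consumer electronics → 5.75% + 1.25% surcharge = 7% → €129.87
Pair of dumbbells (15 lb) €46.02: athletic equipment → 3.5% → €1.61
Eye drops €11.94: OTC medicine → 10% → €1.19
Jigsaw puzzle (1000 pc) €20.32: children's toys → 9.5% → €1.93
Total tax = €0.47 + €11.31 + €1.04 + €0.71 + €1.15 + €0.41 + €1.46 + €1.32 + €129.87 + €1.61 + €1.19 + €1.93 = €152.47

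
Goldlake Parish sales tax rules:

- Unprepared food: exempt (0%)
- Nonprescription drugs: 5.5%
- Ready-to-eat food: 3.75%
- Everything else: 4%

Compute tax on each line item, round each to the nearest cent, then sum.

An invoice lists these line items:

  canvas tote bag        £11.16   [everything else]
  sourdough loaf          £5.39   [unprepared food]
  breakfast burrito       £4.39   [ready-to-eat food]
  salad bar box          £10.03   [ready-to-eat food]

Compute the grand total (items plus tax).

£31.96

Canvas tote bag £11.16: everything else → 4% → £0.45
Sourdough loaf £5.39: unprepared food → 0% → £0.00
Breakfast burrito £4.39: ready-to-eat food → 3.75% → £0.16
Salad bar box £10.03: ready-to-eat food → 3.75% → £0.38
Subtotal = £30.97; tax = £0.99; total due = £31.96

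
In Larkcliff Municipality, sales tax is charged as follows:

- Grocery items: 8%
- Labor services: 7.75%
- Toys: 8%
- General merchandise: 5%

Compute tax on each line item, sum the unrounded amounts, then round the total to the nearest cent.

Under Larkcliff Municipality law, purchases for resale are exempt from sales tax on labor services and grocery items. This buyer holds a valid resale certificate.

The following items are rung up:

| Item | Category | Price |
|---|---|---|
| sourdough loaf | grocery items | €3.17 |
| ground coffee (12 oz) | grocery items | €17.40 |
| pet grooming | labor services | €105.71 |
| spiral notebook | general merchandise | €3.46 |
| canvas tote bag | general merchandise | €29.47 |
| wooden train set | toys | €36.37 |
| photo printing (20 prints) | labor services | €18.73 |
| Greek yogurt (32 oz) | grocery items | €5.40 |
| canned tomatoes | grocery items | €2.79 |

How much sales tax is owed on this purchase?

Sourdough loaf €3.17: grocery items, buyer-exempt → 0% → €0.00
Ground coffee (12 oz) €17.40: grocery items, buyer-exempt → 0% → €0.00
Pet grooming €105.71: labor services, buyer-exempt → 0% → €0.00
Spiral notebook €3.46: general merchandise → 5% → €0.173
Canvas tote bag €29.47: general merchandise → 5% → €1.4735
Wooden train set €36.37: toys → 8% → €2.9096
Photo printing (20 prints) €18.73: labor services, buyer-exempt → 0% → €0.00
Greek yogurt (32 oz) €5.40: grocery items, buyer-exempt → 0% → €0.00
Canned tomatoes €2.79: grocery items, buyer-exempt → 0% → €0.00
Unrounded tax sum = €4.5561 → €4.56

€4.56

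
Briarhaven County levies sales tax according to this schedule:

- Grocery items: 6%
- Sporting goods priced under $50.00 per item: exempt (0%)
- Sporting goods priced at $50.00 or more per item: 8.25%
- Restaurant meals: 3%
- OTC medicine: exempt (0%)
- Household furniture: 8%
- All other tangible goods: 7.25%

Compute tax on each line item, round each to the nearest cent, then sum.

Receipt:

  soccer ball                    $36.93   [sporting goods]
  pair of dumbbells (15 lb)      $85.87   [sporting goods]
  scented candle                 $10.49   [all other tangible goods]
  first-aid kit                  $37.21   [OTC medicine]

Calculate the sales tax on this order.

Soccer ball $36.93: sporting goods, under $50.00 → 0% → $0.00
Pair of dumbbells (15 lb) $85.87: sporting goods, $50.00 or more → 8.25% → $7.08
Scented candle $10.49: all other tangible goods → 7.25% → $0.76
First-aid kit $37.21: OTC medicine → 0% → $0.00
Total tax = $7.08 + $0.76 = $7.84

$7.84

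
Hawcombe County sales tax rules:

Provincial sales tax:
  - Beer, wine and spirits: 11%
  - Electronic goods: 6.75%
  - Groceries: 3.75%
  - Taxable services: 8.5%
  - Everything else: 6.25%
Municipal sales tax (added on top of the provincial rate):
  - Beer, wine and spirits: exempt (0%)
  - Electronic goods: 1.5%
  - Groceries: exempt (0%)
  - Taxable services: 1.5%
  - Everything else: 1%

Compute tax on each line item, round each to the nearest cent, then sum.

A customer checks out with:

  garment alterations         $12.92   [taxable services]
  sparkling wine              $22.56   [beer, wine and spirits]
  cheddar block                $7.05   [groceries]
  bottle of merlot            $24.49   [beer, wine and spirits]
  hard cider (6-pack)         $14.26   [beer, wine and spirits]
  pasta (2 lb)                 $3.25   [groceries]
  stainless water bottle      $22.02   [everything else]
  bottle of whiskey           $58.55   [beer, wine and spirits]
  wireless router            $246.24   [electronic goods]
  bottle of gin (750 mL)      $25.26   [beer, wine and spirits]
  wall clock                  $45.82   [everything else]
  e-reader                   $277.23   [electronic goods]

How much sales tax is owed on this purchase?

Garment alterations $12.92: taxable services → 8.5% + 1.5% municipal = 10% → $1.29
Sparkling wine $22.56: beer, wine and spirits → 11% + 0% municipal = 11% → $2.48
Cheddar block $7.05: groceries → 3.75% + 0% municipal = 3.75% → $0.26
Bottle of merlot $24.49: beer, wine and spirits → 11% + 0% municipal = 11% → $2.69
Hard cider (6-pack) $14.26: beer, wine and spirits → 11% + 0% municipal = 11% → $1.57
Pasta (2 lb) $3.25: groceries → 3.75% + 0% municipal = 3.75% → $0.12
Stainless water bottle $22.02: everything else → 6.25% + 1% municipal = 7.25% → $1.60
Bottle of whiskey $58.55: beer, wine and spirits → 11% + 0% municipal = 11% → $6.44
Wireless router $246.24: electronic goods → 6.75% + 1.5% municipal = 8.25% → $20.31
Bottle of gin (750 mL) $25.26: beer, wine and spirits → 11% + 0% municipal = 11% → $2.78
Wall clock $45.82: everything else → 6.25% + 1% municipal = 7.25% → $3.32
E-reader $277.23: electronic goods → 6.75% + 1.5% municipal = 8.25% → $22.87
Total tax = $1.29 + $2.48 + $0.26 + $2.69 + $1.57 + $0.12 + $1.60 + $6.44 + $20.31 + $2.78 + $3.32 + $22.87 = $65.73

$65.73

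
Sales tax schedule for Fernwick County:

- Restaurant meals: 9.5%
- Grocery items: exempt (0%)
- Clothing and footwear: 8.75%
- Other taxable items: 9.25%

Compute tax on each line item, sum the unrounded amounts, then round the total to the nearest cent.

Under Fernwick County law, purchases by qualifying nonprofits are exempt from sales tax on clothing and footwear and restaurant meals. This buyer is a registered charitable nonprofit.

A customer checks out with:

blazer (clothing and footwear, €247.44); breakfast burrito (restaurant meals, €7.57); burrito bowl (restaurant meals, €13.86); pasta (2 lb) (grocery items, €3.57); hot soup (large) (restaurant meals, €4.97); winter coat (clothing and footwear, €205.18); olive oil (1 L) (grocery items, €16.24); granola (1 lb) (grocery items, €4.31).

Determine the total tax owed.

Blazer €247.44: clothing and footwear, buyer-exempt → 0% → €0.00
Breakfast burrito €7.57: restaurant meals, buyer-exempt → 0% → €0.00
Burrito bowl €13.86: restaurant meals, buyer-exempt → 0% → €0.00
Pasta (2 lb) €3.57: grocery items → 0% → €0.00
Hot soup (large) €4.97: restaurant meals, buyer-exempt → 0% → €0.00
Winter coat €205.18: clothing and footwear, buyer-exempt → 0% → €0.00
Olive oil (1 L) €16.24: grocery items → 0% → €0.00
Granola (1 lb) €4.31: grocery items → 0% → €0.00
Unrounded tax sum = €0.00 → €0.00

€0.00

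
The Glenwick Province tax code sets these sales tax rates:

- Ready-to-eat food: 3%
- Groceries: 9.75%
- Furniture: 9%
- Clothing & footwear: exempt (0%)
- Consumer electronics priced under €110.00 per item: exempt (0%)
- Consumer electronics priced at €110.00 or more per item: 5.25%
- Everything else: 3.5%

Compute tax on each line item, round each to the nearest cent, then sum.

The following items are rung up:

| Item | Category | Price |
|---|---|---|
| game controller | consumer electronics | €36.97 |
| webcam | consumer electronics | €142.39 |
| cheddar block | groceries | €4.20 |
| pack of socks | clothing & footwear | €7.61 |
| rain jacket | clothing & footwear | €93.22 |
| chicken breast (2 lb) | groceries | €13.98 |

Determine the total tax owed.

€9.25

Game controller €36.97: consumer electronics, under €110.00 → 0% → €0.00
Webcam €142.39: consumer electronics, €110.00 or more → 5.25% → €7.48
Cheddar block €4.20: groceries → 9.75% → €0.41
Pack of socks €7.61: clothing & footwear → 0% → €0.00
Rain jacket €93.22: clothing & footwear → 0% → €0.00
Chicken breast (2 lb) €13.98: groceries → 9.75% → €1.36
Total tax = €7.48 + €0.41 + €1.36 = €9.25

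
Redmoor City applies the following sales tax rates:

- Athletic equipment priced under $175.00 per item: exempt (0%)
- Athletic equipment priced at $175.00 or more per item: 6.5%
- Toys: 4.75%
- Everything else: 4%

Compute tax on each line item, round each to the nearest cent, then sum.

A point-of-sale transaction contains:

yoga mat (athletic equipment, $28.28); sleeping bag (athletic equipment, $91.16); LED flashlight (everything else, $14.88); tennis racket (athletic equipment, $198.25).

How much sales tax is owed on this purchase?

Yoga mat $28.28: athletic equipment, under $175.00 → 0% → $0.00
Sleeping bag $91.16: athletic equipment, under $175.00 → 0% → $0.00
LED flashlight $14.88: everything else → 4% → $0.60
Tennis racket $198.25: athletic equipment, $175.00 or more → 6.5% → $12.89
Total tax = $0.60 + $12.89 = $13.49

$13.49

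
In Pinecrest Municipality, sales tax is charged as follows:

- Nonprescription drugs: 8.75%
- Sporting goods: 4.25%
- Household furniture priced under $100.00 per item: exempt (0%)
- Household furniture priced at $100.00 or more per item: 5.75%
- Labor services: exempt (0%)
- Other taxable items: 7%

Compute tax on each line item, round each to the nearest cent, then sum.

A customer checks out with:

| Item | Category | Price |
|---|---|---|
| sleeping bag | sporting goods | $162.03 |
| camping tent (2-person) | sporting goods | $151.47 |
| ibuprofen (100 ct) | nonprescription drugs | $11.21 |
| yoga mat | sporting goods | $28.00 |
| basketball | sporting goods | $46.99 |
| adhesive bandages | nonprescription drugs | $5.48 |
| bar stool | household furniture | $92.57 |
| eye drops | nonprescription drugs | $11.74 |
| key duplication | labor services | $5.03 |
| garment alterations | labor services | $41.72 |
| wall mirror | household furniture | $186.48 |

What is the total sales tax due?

$29.73

Sleeping bag $162.03: sporting goods → 4.25% → $6.89
Camping tent (2-person) $151.47: sporting goods → 4.25% → $6.44
Ibuprofen (100 ct) $11.21: nonprescription drugs → 8.75% → $0.98
Yoga mat $28.00: sporting goods → 4.25% → $1.19
Basketball $46.99: sporting goods → 4.25% → $2.00
Adhesive bandages $5.48: nonprescription drugs → 8.75% → $0.48
Bar stool $92.57: household furniture, under $100.00 → 0% → $0.00
Eye drops $11.74: nonprescription drugs → 8.75% → $1.03
Key duplication $5.03: labor services → 0% → $0.00
Garment alterations $41.72: labor services → 0% → $0.00
Wall mirror $186.48: household furniture, $100.00 or more → 5.75% → $10.72
Total tax = $6.89 + $6.44 + $0.98 + $1.19 + $2.00 + $0.48 + $1.03 + $10.72 = $29.73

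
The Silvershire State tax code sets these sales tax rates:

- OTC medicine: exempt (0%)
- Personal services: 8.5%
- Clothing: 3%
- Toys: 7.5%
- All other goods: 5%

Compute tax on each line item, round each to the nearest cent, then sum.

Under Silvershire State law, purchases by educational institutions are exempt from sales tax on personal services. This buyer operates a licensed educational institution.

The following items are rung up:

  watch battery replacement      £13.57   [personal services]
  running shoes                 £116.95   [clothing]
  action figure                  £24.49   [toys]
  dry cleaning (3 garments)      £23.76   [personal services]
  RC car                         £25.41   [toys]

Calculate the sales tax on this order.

£7.26

Watch battery replacement £13.57: personal services, buyer-exempt → 0% → £0.00
Running shoes £116.95: clothing → 3% → £3.51
Action figure £24.49: toys → 7.5% → £1.84
Dry cleaning (3 garments) £23.76: personal services, buyer-exempt → 0% → £0.00
RC car £25.41: toys → 7.5% → £1.91
Total tax = £3.51 + £1.84 + £1.91 = £7.26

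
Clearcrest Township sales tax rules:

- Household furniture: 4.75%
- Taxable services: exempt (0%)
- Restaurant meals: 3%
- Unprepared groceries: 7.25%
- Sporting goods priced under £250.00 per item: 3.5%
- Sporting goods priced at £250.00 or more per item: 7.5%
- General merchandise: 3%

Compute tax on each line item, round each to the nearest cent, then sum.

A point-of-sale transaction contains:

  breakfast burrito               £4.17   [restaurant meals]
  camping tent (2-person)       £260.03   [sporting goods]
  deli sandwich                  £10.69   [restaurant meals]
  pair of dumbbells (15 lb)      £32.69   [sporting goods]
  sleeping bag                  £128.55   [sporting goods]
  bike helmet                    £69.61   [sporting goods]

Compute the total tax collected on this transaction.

Breakfast burrito £4.17: restaurant meals → 3% → £0.13
Camping tent (2-person) £260.03: sporting goods, £250.00 or more → 7.5% → £19.50
Deli sandwich £10.69: restaurant meals → 3% → £0.32
Pair of dumbbells (15 lb) £32.69: sporting goods, under £250.00 → 3.5% → £1.14
Sleeping bag £128.55: sporting goods, under £250.00 → 3.5% → £4.50
Bike helmet £69.61: sporting goods, under £250.00 → 3.5% → £2.44
Total tax = £0.13 + £19.50 + £0.32 + £1.14 + £4.50 + £2.44 = £28.03

£28.03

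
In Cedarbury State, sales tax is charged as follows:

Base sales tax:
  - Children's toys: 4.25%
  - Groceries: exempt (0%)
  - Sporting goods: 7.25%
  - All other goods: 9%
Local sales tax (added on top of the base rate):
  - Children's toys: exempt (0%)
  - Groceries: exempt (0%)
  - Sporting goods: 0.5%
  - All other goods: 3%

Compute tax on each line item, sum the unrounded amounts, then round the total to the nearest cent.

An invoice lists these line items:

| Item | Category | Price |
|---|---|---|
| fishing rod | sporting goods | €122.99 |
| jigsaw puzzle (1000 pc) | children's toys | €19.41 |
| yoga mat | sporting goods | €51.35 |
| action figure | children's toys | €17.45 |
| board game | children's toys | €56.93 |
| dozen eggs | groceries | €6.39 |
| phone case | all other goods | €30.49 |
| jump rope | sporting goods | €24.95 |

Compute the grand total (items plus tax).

Fishing rod €122.99: sporting goods → 7.25% + 0.5% local = 7.75% → €9.531725
Jigsaw puzzle (1000 pc) €19.41: children's toys → 4.25% + 0% local = 4.25% → €0.824925
Yoga mat €51.35: sporting goods → 7.25% + 0.5% local = 7.75% → €3.979625
Action figure €17.45: children's toys → 4.25% + 0% local = 4.25% → €0.741625
Board game €56.93: children's toys → 4.25% + 0% local = 4.25% → €2.419525
Dozen eggs €6.39: groceries → 0% + 0% local = 0% → €0.00
Phone case €30.49: all other goods → 9% + 3% local = 12% → €3.6588
Jump rope €24.95: sporting goods → 7.25% + 0.5% local = 7.75% → €1.933625
Subtotal = €329.96; unrounded tax = €23.08985 → €23.09; total due = €353.05

€353.05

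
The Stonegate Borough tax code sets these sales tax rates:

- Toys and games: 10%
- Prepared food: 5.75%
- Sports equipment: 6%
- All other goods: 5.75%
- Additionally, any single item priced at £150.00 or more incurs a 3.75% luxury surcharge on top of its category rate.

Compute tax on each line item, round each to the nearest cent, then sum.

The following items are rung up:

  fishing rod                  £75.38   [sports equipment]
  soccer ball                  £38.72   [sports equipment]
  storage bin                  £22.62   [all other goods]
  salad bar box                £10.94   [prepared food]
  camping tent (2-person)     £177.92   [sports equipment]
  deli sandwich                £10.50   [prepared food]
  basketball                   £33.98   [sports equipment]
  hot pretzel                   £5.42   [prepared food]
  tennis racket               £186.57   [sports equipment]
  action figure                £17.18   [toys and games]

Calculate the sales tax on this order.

Fishing rod £75.38: sports equipment → 6% → £4.52
Soccer ball £38.72: sports equipment → 6% → £2.32
Storage bin £22.62: all other goods → 5.75% → £1.30
Salad bar box £10.94: prepared food → 5.75% → £0.63
Camping tent (2-person) £177.92: sports equipment → 6% + 3.75% surcharge = 9.75% → £17.35
Deli sandwich £10.50: prepared food → 5.75% → £0.60
Basketball £33.98: sports equipment → 6% → £2.04
Hot pretzel £5.42: prepared food → 5.75% → £0.31
Tennis racket £186.57: sports equipment → 6% + 3.75% surcharge = 9.75% → £18.19
Action figure £17.18: toys and games → 10% → £1.72
Total tax = £4.52 + £2.32 + £1.30 + £0.63 + £17.35 + £0.60 + £2.04 + £0.31 + £18.19 + £1.72 = £48.98

£48.98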